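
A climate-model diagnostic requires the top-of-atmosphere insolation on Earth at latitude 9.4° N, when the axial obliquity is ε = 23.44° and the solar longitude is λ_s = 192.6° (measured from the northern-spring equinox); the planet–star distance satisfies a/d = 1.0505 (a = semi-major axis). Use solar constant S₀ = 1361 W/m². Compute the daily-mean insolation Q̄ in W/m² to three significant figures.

Q̄ ≈ 459 W/m²

Solar declination: sin δ = sin ε · sin λ_s = sin 23.44° × sin 192.6° = -0.08677, so δ = -4.978°.
cos H₀ = −tan(+9.4°) tan(-4.978°) = 0.0144, H₀ = 1.5564 rad.
Bracket: H₀ sin φ sin δ + cos φ cos δ sin H₀ = 1.5564×0.16333×-0.08677 + 0.98657×0.99623×0.99990 = -0.022058 + 0.982752 = 0.960694.
Inverse-square distance factor (a/d)² = 1.0505² = 1.103550.
Q̄ = (S₀/π) × 1.103550 × [bracket] = (1361/π) × 1.103550 × 0.960694 = 459.3 W/m².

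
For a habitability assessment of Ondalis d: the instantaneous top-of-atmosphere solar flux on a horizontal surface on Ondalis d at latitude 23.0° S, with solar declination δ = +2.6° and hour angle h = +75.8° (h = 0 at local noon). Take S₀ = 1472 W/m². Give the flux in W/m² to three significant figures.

cos θ_z = sin φ sin δ + cos φ cos δ cos h = -0.017725 + 0.225574 = 0.207849.
Flux = S₀ · cos θ_z = 1472 × 0.207849 = 306.0 W/m².

306 W/m²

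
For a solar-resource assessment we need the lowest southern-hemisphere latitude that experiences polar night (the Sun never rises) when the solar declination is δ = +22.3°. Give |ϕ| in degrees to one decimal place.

|ϕ| = 67.7°

Polar night requires cos h₀ = −tan ϕ tan δ ≥ 1, i.e. tan ϕ tan δ ≤ −1.
The boundary is |tan ϕ| · |tan δ| = 1, so |ϕ| = 90° − |δ| = 90° − 22.3° = 67.7° in the southern hemisphere.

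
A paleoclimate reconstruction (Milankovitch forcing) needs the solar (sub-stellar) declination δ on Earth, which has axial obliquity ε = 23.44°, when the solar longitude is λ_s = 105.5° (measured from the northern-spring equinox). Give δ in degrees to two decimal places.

sin δ = sin ε · sin λ_s = sin 23.44° × sin 105.5° = 0.383321.
δ = arcsin(0.383321) = +22.54°.

δ = +22.54°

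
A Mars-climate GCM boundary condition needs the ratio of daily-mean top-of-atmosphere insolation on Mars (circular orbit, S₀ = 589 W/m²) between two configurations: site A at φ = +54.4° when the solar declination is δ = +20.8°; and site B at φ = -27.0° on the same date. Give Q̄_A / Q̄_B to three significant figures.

Q̄_A / Q̄_B ≈ 1.81

— Configuration A (φ=+54.4°):
cos H₀ = −tan(+54.4°) tan(+20.800°) = -0.5306, H₀ = 2.1301 rad.
Bracket: H₀ sin φ sin δ + cos φ cos δ sin H₀ = 2.1301×0.81310×0.35511 + 0.58212×0.93483×0.84763 = 0.615045 + 0.461266 = 1.076311.
Q̄ = (S₀/π) × [bracket] = (589/π) × 1.076311 = 201.79 W/m².
— Configuration B (φ=-27.0°):
cos H₀ = −tan(-27.0°) tan(+20.800°) = 0.1936, H₀ = 1.3760 rad.
Bracket: H₀ sin φ sin δ + cos φ cos δ sin H₀ = 1.3760×-0.45399×0.35511 + 0.89101×0.93483×0.98109 = -0.221834 + 0.817192 = 0.595358.
Q̄ = (S₀/π) × [bracket] = (589/π) × 0.595358 = 111.62 W/m².
Ratio Q̄_A / Q̄_B = 201.79 / 111.62 = 1.808.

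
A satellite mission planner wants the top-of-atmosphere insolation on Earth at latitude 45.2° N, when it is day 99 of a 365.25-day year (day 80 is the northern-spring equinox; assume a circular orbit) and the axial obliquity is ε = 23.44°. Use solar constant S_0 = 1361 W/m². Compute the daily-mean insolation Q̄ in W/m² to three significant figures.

Solar longitude: L_s = 360° × (99 − 80)/365.25 = 18.727°.
sin δ = sin 23.44° × sin 18.727° = 0.12771, so δ = +7.337°.
cos h₀ = −tan(+45.2°) tan(+7.337°) = -0.1297, h₀ = 1.7008 rad.
Bracket: h₀ sin ϕ sin δ + cos ϕ cos δ sin h₀ = 1.7008×0.70957×0.12771 + 0.70463×0.99181×0.99156 = 0.154125 + 0.692961 = 0.847086.
Q̄ = (S_0/π) × [bracket] = (1361/π) × 0.847086 = 367.0 W/m².

Q̄ ≈ 367 W/m²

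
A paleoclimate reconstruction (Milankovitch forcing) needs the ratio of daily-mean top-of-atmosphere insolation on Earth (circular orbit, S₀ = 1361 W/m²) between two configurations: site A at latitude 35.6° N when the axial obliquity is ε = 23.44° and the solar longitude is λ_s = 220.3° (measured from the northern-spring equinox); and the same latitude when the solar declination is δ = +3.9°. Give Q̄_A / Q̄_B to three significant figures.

— Configuration A (φ=+35.6°):
Solar declination: sin δ = sin ε · sin λ_s = sin 23.44° × sin 220.3° = -0.25729, so δ = -14.909°.
cos H₀ = −tan(+35.6°) tan(-14.909°) = 0.1906, H₀ = 1.3790 rad.
Bracket: H₀ sin φ sin δ + cos φ cos δ sin H₀ = 1.3790×0.58212×-0.25729 + 0.81310×0.96634×0.98166 = -0.206538 + 0.771321 = 0.564783.
Q̄ = (S₀/π) × [bracket] = (1361/π) × 0.564783 = 244.68 W/m².
— Configuration B (φ=+35.6°):
cos H₀ = −tan(+35.6°) tan(+3.900°) = -0.0488, H₀ = 1.6196 rad.
Bracket: H₀ sin φ sin δ + cos φ cos δ sin H₀ = 1.6196×0.58212×0.06802 + 0.81310×0.99768×0.99881 = 0.064129 + 0.810248 = 0.874377.
Q̄ = (S₀/π) × [bracket] = (1361/π) × 0.874377 = 378.80 W/m².
Ratio Q̄_A / Q̄_B = 244.68 / 378.80 = 0.6459.

Q̄_A / Q̄_B ≈ 0.646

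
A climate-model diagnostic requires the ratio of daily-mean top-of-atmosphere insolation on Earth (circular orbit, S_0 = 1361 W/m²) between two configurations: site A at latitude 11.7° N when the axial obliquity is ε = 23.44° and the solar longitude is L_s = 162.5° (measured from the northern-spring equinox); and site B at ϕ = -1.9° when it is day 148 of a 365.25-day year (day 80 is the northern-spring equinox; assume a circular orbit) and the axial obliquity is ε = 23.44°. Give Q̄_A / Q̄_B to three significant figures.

— Configuration A (ϕ=+11.7°):
Solar declination: sin δ = sin ε · sin L_s = sin 23.44° × sin 162.5° = 0.11962, so δ = +6.870°.
cos h₀ = −tan(+11.7°) tan(+6.870°) = -0.0250, h₀ = 1.5957 rad.
Bracket: h₀ sin ϕ sin δ + cos ϕ cos δ sin h₀ = 1.5957×0.20279×0.11962 + 0.97922×0.99282×0.99969 = 0.038708 + 0.971888 = 1.010596.
Q̄ = (S_0/π) × [bracket] = (1361/π) × 1.010596 = 437.81 W/m².
— Configuration B (ϕ=-1.9°):
Solar longitude: L_s = 360° × (148 − 80)/365.25 = 67.023°.
sin δ = sin 23.44° × sin 67.023° = 0.36623, so δ = +21.483°.
cos h₀ = −tan(-1.9°) tan(+21.483°) = 0.0131, h₀ = 1.5577 rad.
Bracket: h₀ sin ϕ sin δ + cos ϕ cos δ sin h₀ = 1.5577×-0.03316×0.36623 + 0.99945×0.93053×0.99991 = -0.018917 + 0.929935 = 0.911018.
Q̄ = (S_0/π) × [bracket] = (1361/π) × 0.911018 = 394.67 W/m².
Ratio Q̄_A / Q̄_B = 437.81 / 394.67 = 1.109.

Q̄_A / Q̄_B ≈ 1.11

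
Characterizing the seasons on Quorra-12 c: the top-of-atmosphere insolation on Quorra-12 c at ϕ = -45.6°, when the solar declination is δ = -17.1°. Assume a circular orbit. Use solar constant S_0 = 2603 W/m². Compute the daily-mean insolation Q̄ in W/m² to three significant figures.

cos h₀ = −tan(-45.6°) tan(-17.100°) = -0.3142, h₀ = 1.8904 rad.
Bracket: h₀ sin ϕ sin δ + cos ϕ cos δ sin h₀ = 1.8904×-0.71447×-0.29404 + 0.69966×0.95579×0.94937 = 0.397140 + 0.634870 = 1.032010.
Q̄ = (S_0/π) × [bracket] = (2603/π) × 1.032010 = 855.1 W/m².

Q̄ ≈ 855 W/m²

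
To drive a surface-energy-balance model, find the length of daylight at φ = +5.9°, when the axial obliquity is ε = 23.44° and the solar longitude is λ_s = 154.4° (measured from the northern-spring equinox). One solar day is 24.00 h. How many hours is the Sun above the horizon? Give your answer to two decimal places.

12.14 h

Solar declination: sin δ = sin ε · sin λ_s = sin 23.44° × sin 154.4° = 0.17188, so δ = +9.897°.
cos H₀ = −tan φ · tan δ = −tan(+5.9°) × tan(+9.897°) = -0.0180, so H₀ = 1.5888 rad = 91.03°.
Daylight = 2H₀/(2π) × 24.00 h = (1.5888/π) × 24.00 = 12.14 h.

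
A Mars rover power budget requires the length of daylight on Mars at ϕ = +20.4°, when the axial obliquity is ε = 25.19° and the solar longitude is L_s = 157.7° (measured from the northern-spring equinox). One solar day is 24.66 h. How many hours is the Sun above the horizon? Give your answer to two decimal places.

Solar declination: sin δ = sin ε · sin L_s = sin 25.19° × sin 157.7° = 0.16150, so δ = +9.294°.
cos h₀ = −tan ϕ · tan δ = −tan(+20.4°) × tan(+9.294°) = -0.0609, so h₀ = 1.6317 rad = 93.49°.
Daylight = 2h₀/(2π) × 24.66 h = (1.6317/π) × 24.66 = 12.81 h.

12.81 h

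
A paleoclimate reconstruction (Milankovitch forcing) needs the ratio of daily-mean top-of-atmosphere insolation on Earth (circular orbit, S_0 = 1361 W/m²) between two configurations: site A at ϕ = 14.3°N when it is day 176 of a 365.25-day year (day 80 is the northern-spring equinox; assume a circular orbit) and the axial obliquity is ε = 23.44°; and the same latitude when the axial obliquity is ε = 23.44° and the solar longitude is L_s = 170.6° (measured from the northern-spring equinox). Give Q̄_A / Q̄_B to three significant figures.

Q̄_A / Q̄_B ≈ 1.06

— Configuration A (ϕ=+14.3°):
Solar longitude: L_s = 360° × (176 − 80)/365.25 = 94.620°.
sin δ = sin 23.44° × sin 94.620° = 0.39650, so δ = +23.359°.
cos h₀ = −tan(+14.3°) tan(+23.359°) = -0.1101, h₀ = 1.6811 rad.
Bracket: h₀ sin ϕ sin δ + cos ϕ cos δ sin h₀ = 1.6811×0.24700×0.39650 + 0.96902×0.91804×0.99392 = 0.164639 + 0.884190 = 1.048829.
Q̄ = (S_0/π) × [bracket] = (1361/π) × 1.048829 = 454.37 W/m².
— Configuration B (ϕ=+14.3°):
Solar declination: sin δ = sin ε · sin L_s = sin 23.44° × sin 170.6° = 0.06497, so δ = +3.725°.
cos h₀ = −tan(+14.3°) tan(+3.725°) = -0.0166, h₀ = 1.5874 rad.
Bracket: h₀ sin ϕ sin δ + cos ϕ cos δ sin h₀ = 1.5874×0.24700×0.06497 + 0.96902×0.99789×0.99986 = 0.025474 + 0.966840 = 0.992314.
Q̄ = (S_0/π) × [bracket] = (1361/π) × 0.992314 = 429.89 W/m².
Ratio Q̄_A / Q̄_B = 454.37 / 429.89 = 1.057.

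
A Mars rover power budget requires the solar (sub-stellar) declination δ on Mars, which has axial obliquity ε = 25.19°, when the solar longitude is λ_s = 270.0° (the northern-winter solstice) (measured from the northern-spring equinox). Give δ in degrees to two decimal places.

δ = -25.19°

sin δ = sin ε · sin λ_s = sin 25.19° × sin 270.0° = -0.425621.
δ = arcsin(-0.425621) = -25.19°.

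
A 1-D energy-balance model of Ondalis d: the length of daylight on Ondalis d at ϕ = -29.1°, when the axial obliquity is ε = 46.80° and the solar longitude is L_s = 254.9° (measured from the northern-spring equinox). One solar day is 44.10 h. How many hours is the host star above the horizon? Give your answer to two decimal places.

Solar declination: sin δ = sin ε · sin L_s = sin 46.80° × sin 254.9° = -0.70380, so δ = -44.733°.
cos h₀ = −tan ϕ · tan δ = −tan(-29.1°) × tan(-44.733°) = -0.5514, so h₀ = 2.1549 rad = 123.46°.
Daylight = 2h₀/(2π) × 44.10 h = (2.1549/π) × 44.10 = 30.25 h.

30.25 h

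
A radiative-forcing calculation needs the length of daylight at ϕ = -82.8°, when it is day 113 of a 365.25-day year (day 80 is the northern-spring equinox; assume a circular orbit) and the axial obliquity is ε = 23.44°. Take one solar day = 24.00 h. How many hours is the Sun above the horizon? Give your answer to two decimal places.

Solar longitude: L_s = 360° × (113 − 80)/365.25 = 32.526°.
sin δ = sin 23.44° × sin 32.526° = 0.21388, so δ = +12.350°.
cos h₀ = −tan ϕ · tan δ = 1.7332 ≥ 1, so the Sun never rises (polar night) and h₀ = 0.
Daylight = 2h₀/(2π) × 24.00 h = (0.0000/π) × 24.00 = 0.00 h.

0.00 h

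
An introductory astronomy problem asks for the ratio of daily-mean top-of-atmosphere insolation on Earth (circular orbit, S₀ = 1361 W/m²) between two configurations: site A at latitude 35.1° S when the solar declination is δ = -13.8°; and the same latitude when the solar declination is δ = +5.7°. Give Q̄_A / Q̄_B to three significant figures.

Q̄_A / Q̄_B ≈ 1.41

— Configuration A (φ=-35.1°):
cos H₀ = −tan(-35.1°) tan(-13.800°) = -0.1726, H₀ = 1.7443 rad.
Bracket: H₀ sin φ sin δ + cos φ cos δ sin H₀ = 1.7443×-0.57501×-0.23853 + 0.81815×0.97113×0.98499 = 0.239243 + 0.782604 = 1.021847.
Q̄ = (S₀/π) × [bracket] = (1361/π) × 1.021847 = 442.68 W/m².
— Configuration B (φ=-35.1°):
cos H₀ = −tan(-35.1°) tan(+5.700°) = 0.0701, H₀ = 1.5006 rad.
Bracket: H₀ sin φ sin δ + cos φ cos δ sin H₀ = 1.5006×-0.57501×0.09932 + 0.81815×0.99506×0.99754 = -0.085699 + 0.812106 = 0.726407.
Q̄ = (S₀/π) × [bracket] = (1361/π) × 0.726407 = 314.69 W/m².
Ratio Q̄_A / Q̄_B = 442.68 / 314.69 = 1.407.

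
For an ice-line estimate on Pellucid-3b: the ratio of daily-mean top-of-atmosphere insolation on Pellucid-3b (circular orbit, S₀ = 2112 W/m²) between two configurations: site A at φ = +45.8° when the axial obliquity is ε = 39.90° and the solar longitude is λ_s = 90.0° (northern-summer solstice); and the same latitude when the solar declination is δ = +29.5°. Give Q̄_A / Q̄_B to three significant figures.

— Configuration A (φ=+45.8°):
Solar declination: sin δ = sin ε · sin λ_s = sin 39.90° × sin 90.0° = 0.64145, so δ = +39.900°.
cos H₀ = −tan(+45.8°) tan(+39.900°) = -0.8598, H₀ = 2.6057 rad.
Bracket: H₀ sin φ sin δ + cos φ cos δ sin H₀ = 2.6057×0.71691×0.64145 + 0.69717×0.76717×0.51061 = 1.198262 + 0.273099 = 1.471361.
Q̄ = (S₀/π) × [bracket] = (2112/π) × 1.471361 = 989.15 W/m².
— Configuration B (φ=+45.8°):
cos H₀ = −tan(+45.8°) tan(+29.500°) = -0.5818, H₀ = 2.1917 rad.
Bracket: H₀ sin φ sin δ + cos φ cos δ sin H₀ = 2.1917×0.71691×0.49242 + 0.69717×0.87036×0.81333 = 0.773716 + 0.493520 = 1.267236.
Q̄ = (S₀/π) × [bracket] = (2112/π) × 1.267236 = 851.93 W/m².
Ratio Q̄_A / Q̄_B = 989.15 / 851.93 = 1.161.

Q̄_A / Q̄_B ≈ 1.16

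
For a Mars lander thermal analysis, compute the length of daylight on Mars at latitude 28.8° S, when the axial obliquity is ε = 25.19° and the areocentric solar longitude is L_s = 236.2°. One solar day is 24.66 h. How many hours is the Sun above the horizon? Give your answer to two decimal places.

13.97 h

sin δ = sin 25.19° × sin 236.2° = -0.35368, so δ = -20.713°.
cos h₀ = −tan ϕ · tan δ = −tan(-28.8°) × tan(-20.713°) = -0.2079, so h₀ = 1.7802 rad = 102.00°.
Daylight = 2h₀/(2π) × 24.66 h = (1.7802/π) × 24.66 = 13.97 h.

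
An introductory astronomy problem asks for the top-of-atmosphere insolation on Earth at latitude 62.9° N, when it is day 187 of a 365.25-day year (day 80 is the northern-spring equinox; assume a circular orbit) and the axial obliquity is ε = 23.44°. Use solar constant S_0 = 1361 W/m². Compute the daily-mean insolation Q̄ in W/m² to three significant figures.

Solar longitude: L_s = 360° × (187 − 80)/365.25 = 105.462°.
sin δ = sin 23.44° × sin 105.462° = 0.38339, so δ = +22.544°.
cos h₀ = −tan(+62.9°) tan(+22.544°) = -0.8112, h₀ = 2.5170 rad.
Bracket: h₀ sin ϕ sin δ + cos ϕ cos δ sin h₀ = 2.5170×0.89021×0.38339 + 0.45554×0.92359×0.58477 = 0.859046 + 0.246032 = 1.105078.
Q̄ = (S_0/π) × [bracket] = (1361/π) × 1.105078 = 478.7 W/m².

Q̄ ≈ 479 W/m²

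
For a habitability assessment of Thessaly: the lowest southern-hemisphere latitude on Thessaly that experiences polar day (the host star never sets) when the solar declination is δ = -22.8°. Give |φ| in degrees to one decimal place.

Polar day requires cos H₀ = −tan φ tan δ ≤ −1, i.e. tan φ tan δ ≥ 1.
The boundary is |tan φ| · |tan δ| = 1, so |φ| = 90° − |δ| = 90° − 22.8° = 67.2° in the southern hemisphere.

|φ| = 67.2°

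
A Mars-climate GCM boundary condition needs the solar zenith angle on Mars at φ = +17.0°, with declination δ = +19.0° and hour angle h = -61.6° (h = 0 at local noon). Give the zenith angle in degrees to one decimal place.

θ_z = 58.3°

cos θ_z = sin φ sin δ + cos φ cos δ cos h = 0.095187 + 0.430061 = 0.525248.
θ_z = arccos(0.525248) = 58.3°.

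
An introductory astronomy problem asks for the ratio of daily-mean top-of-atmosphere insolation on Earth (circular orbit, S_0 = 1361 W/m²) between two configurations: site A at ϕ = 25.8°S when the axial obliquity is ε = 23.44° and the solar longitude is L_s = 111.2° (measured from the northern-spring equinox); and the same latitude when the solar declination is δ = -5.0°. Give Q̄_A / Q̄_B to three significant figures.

Q̄_A / Q̄_B ≈ 0.625

— Configuration A (ϕ=-25.8°):
Solar declination: sin δ = sin ε · sin L_s = sin 23.44° × sin 111.2° = 0.37087, so δ = +21.769°.
cos h₀ = −tan(-25.8°) tan(+21.769°) = 0.1931, h₀ = 1.3765 rad.
Bracket: h₀ sin ϕ sin δ + cos ϕ cos δ sin h₀ = 1.3765×-0.43523×0.37087 + 0.90032×0.92869×0.98119 = -0.222186 + 0.820391 = 0.598205.
Q̄ = (S_0/π) × [bracket] = (1361/π) × 0.598205 = 259.15 W/m².
— Configuration B (ϕ=-25.8°):
cos h₀ = −tan(-25.8°) tan(-5.000°) = -0.0423, h₀ = 1.6131 rad.
Bracket: h₀ sin ϕ sin δ + cos ϕ cos δ sin h₀ = 1.6131×-0.43523×-0.08716 + 0.90032×0.99619×0.99911 = 0.061192 + 0.896092 = 0.957284.
Q̄ = (S_0/π) × [bracket] = (1361/π) × 0.957284 = 414.71 W/m².
Ratio Q̄_A / Q̄_B = 259.15 / 414.71 = 0.6249.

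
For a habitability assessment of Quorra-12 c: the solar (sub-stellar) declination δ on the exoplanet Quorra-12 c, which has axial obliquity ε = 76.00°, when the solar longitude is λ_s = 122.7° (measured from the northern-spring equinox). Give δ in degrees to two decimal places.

sin δ = sin ε · sin λ_s = sin 76.00° × sin 122.7° = 0.816514.
δ = arcsin(0.816514) = +54.74°.

δ = +54.74°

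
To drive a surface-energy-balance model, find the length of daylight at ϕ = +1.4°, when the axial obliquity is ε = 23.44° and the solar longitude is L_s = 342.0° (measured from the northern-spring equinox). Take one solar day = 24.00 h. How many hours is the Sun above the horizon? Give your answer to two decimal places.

Solar declination: sin δ = sin ε · sin L_s = sin 23.44° × sin 342.0° = -0.12292, so δ = -7.061°.
cos h₀ = −tan ϕ · tan δ = −tan(+1.4°) × tan(-7.061°) = 0.0030, so h₀ = 1.5678 rad = 89.83°.
Daylight = 2h₀/(2π) × 24.00 h = (1.5678/π) × 24.00 = 11.98 h.

11.98 h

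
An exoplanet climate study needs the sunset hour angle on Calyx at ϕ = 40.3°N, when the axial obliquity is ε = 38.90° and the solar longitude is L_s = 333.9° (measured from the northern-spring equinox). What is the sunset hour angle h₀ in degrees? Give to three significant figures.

h₀ = 75.9°

Solar declination: sin δ = sin ε · sin L_s = sin 38.90° × sin 333.9° = -0.27627, so δ = -16.037°.
cos h₀ = −tan ϕ · tan δ = −tan(+40.3°) × tan(-16.037°) = 0.2438, so h₀ = 1.3245 rad = 75.89°.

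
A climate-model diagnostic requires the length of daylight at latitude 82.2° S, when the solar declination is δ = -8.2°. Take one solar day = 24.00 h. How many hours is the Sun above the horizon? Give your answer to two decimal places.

24.00 h

Sunrise equation: cos H₀ = −tan φ · tan δ = -1.0520 ≤ −1, so the Sun never sets (polar day) and H₀ = π.
Daylight = 2H₀/(2π) × 24.00 h = (3.1416/π) × 24.00 = 24.00 h.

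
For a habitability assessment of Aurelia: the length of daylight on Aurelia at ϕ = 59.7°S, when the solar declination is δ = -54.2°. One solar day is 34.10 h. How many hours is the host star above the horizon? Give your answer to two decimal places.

34.10 h

Sunrise equation: cos h₀ = −tan ϕ · tan δ = -2.3728 ≤ −1, so the host star never sets (polar day) and h₀ = π.
Daylight = 2h₀/(2π) × 34.10 h = (3.1416/π) × 34.10 = 34.10 h.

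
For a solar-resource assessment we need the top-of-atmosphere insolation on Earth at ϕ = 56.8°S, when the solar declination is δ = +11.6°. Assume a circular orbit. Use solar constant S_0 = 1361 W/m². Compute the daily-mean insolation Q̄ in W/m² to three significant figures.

cos h₀ = −tan(-56.8°) tan(+11.600°) = 0.3137, h₀ = 1.2517 rad.
Bracket: h₀ sin ϕ sin δ + cos ϕ cos δ sin h₀ = 1.2517×-0.83676×0.20108 + 0.54756×0.97958×0.94953 = -0.210606 + 0.509308 = 0.298702.
Q̄ = (S_0/π) × [bracket] = (1361/π) × 0.298702 = 129.4 W/m².

Q̄ ≈ 129 W/m²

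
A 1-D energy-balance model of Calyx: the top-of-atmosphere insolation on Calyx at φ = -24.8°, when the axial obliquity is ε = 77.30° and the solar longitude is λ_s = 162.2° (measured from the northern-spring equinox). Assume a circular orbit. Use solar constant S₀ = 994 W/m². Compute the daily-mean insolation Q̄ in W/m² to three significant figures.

Q̄ ≈ 215 W/m²

Solar declination: sin δ = sin ε · sin λ_s = sin 77.30° × sin 162.2° = 0.29822, so δ = +17.351°.
cos H₀ = −tan(-24.8°) tan(+17.351°) = 0.1444, H₀ = 1.4259 rad.
Bracket: H₀ sin φ sin δ + cos φ cos δ sin H₀ = 1.4259×-0.41945×0.29822 + 0.90778×0.95450×0.98952 = -0.178364 + 0.857395 = 0.679031.
Q̄ = (S₀/π) × [bracket] = (994/π) × 0.679031 = 214.8 W/m².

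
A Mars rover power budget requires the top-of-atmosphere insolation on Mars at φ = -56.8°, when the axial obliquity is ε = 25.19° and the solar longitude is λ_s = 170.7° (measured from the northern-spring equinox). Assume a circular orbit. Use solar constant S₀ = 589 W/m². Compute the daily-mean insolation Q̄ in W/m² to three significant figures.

Solar declination: sin δ = sin ε · sin λ_s = sin 25.19° × sin 170.7° = 0.06878, so δ = +3.944°.
cos H₀ = −tan(-56.8°) tan(+3.944°) = 0.1054, H₀ = 1.4652 rad.
Bracket: H₀ sin φ sin δ + cos φ cos δ sin H₀ = 1.4652×-0.83676×0.06878 + 0.54756×0.99763×0.99443 = -0.084326 + 0.543220 = 0.458894.
Q̄ = (S₀/π) × [bracket] = (589/π) × 0.458894 = 86.04 W/m².

Q̄ ≈ 86.0 W/m²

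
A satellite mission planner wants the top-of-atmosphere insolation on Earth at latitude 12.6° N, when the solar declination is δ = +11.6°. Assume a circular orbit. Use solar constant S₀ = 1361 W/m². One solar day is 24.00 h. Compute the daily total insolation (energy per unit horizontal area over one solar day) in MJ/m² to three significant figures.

cos H₀ = −tan(+12.6°) tan(+11.600°) = -0.0459, H₀ = 1.6167 rad.
Bracket: H₀ sin φ sin δ + cos φ cos δ sin H₀ = 1.6167×0.21814×0.20108 + 0.97592×0.97958×0.99895 = 0.070914 + 0.954988 = 1.025902.
Q̄ = (S₀/π) × [bracket] = (1361/π) × 1.025902 = 444.44 W/m².
Daily total = Q̄ × 24.00 h × 3600 s/h = 444.44 × 24.00 × 3600 / 10⁶ = 38.40 MJ/m².

38.4 MJ/m²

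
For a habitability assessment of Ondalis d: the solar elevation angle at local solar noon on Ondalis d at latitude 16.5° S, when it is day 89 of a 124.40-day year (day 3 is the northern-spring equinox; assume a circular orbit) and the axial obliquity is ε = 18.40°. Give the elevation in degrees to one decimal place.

89.4°

Solar longitude: λ_s = 360° × (89 − 3)/124.40 = 248.875°.
sin δ = sin 18.40° × sin 248.875° = -0.29444, so δ = -17.124°.
At local noon the hour angle is zero, so the zenith angle equals |φ − δ| = |-16.5° − (-17.124°)| = 0.624°.
Elevation = 90° − 0.624° = 89.4°.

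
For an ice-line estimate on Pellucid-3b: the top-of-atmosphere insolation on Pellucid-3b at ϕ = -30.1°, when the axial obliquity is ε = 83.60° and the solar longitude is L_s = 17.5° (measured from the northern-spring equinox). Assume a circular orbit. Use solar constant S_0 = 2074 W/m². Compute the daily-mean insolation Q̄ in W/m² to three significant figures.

Solar declination: sin δ = sin ε · sin L_s = sin 83.60° × sin 17.5° = 0.29883, so δ = +17.387°.
cos h₀ = −tan(-30.1°) tan(+17.387°) = 0.1815, h₀ = 1.3883 rad.
Bracket: h₀ sin ϕ sin δ + cos ϕ cos δ sin h₀ = 1.3883×-0.50151×0.29883 + 0.86515×0.95431×0.98339 = -0.208059 + 0.811908 = 0.603849.
Q̄ = (S_0/π) × [bracket] = (2074/π) × 0.603849 = 398.6 W/m².

Q̄ ≈ 399 W/m²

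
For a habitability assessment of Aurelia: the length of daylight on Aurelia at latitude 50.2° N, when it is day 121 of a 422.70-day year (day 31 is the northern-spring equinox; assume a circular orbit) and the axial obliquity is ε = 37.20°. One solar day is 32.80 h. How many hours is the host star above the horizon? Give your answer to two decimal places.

27.48 h

Solar longitude: λ_s = 360° × (121 − 31)/422.70 = 76.650°.
sin δ = sin 37.20° × sin 76.650° = 0.58826, so δ = +36.034°.
cos H₀ = −tan φ · tan δ = −tan(+50.2°) × tan(+36.034°) = -0.8731, so H₀ = 2.6323 rad = 150.82°.
Daylight = 2H₀/(2π) × 32.80 h = (2.6323/π) × 32.80 = 27.48 h.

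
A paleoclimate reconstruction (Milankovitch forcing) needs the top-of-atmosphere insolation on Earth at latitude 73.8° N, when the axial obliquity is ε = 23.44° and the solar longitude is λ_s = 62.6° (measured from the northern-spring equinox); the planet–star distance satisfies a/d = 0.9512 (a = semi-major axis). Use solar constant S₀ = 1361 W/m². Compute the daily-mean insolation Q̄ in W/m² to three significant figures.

Q̄ ≈ 418 W/m²

Solar declination: sin δ = sin ε · sin λ_s = sin 23.44° × sin 62.6° = 0.35316, so δ = +20.681°.
cos H₀ = −tan(+73.8°) tan(+20.681°) = -1.2993 ≤ −1 ⇒ polar day, H₀ = π.
Bracket: H₀ sin φ sin δ + cos φ cos δ sin H₀ = 3.1416×0.96029×0.35316 + 0.27899×0.93556×0.00000 = 1.065430 + 0.000000 = 1.065430.
Inverse-square distance factor (a/d)² = 0.9512² = 0.904781.
Q̄ = (S₀/π) × 0.904781 × [bracket] = (1361/π) × 0.904781 × 1.065430 = 417.6 W/m².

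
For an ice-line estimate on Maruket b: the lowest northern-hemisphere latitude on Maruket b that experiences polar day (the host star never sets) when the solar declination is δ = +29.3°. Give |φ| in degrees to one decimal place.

|φ| = 60.7°

Polar day requires cos H₀ = −tan φ tan δ ≤ −1, i.e. tan φ tan δ ≥ 1.
The boundary is |tan φ| · |tan δ| = 1, so |φ| = 90° − |δ| = 90° − 29.3° = 60.7° in the northern hemisphere.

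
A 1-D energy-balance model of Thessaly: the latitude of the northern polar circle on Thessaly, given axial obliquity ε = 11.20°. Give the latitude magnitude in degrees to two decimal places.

The polar circle is the lowest latitude that experiences at least one full rotation of continuous daylight at the northern-summer solstice; it lies at |ϕ| = 90° − ε = 90° − 11.20° = 78.80°.

78.80°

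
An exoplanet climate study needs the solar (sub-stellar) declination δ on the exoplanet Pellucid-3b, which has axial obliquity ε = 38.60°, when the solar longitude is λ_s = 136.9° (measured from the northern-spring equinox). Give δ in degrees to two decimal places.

sin δ = sin ε · sin λ_s = sin 38.60° × sin 136.9° = 0.426281.
δ = arcsin(0.426281) = +25.23°.

δ = +25.23°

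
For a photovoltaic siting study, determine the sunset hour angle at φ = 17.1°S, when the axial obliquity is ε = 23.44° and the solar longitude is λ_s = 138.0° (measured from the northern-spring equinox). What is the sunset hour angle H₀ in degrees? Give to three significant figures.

H₀ = 85.1°

Solar declination: sin δ = sin ε · sin λ_s = sin 23.44° × sin 138.0° = 0.26617, so δ = +15.437°.
cos H₀ = −tan φ · tan δ = −tan(-17.1°) × tan(+15.437°) = 0.0849, so H₀ = 1.4857 rad = 85.13°.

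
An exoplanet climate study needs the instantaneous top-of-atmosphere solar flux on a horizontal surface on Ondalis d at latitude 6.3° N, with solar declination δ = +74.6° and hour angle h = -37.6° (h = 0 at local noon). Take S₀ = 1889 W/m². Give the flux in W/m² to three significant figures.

cos θ_z = sin φ sin δ + cos φ cos δ cos h = 0.105794 + 0.209127 = 0.314921.
Flux = S₀ · cos θ_z = 1889 × 0.314921 = 594.9 W/m².

595 W/m²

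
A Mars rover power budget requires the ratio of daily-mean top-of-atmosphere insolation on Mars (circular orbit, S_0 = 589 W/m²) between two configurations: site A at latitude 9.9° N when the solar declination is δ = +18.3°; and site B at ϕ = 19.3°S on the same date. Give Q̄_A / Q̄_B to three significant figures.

— Configuration A (ϕ=+9.9°):
cos h₀ = −tan(+9.9°) tan(+18.300°) = -0.0577, h₀ = 1.6285 rad.
Bracket: h₀ sin ϕ sin δ + cos ϕ cos δ sin h₀ = 1.6285×0.17193×0.31399 + 0.98511×0.94943×0.99833 = 0.087913 + 0.933731 = 1.021644.
Q̄ = (S_0/π) × [bracket] = (589/π) × 1.021644 = 191.54 W/m².
— Configuration B (ϕ=-19.3°):
cos h₀ = −tan(-19.3°) tan(+18.300°) = 0.1158, h₀ = 1.4547 rad.
Bracket: h₀ sin ϕ sin δ + cos ϕ cos δ sin h₀ = 1.4547×-0.33051×0.31399 + 0.94380×0.94943×0.99327 = -0.150964 + 0.890041 = 0.739077.
Q̄ = (S_0/π) × [bracket] = (589/π) × 0.739077 = 138.57 W/m².
Ratio Q̄_A / Q̄_B = 191.54 / 138.57 = 1.382.

Q̄_A / Q̄_B ≈ 1.38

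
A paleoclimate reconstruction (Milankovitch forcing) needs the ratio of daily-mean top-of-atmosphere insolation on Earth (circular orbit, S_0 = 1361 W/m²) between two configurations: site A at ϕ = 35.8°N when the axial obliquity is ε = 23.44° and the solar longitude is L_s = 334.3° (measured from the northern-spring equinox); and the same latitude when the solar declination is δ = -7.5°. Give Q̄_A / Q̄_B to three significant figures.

— Configuration A (ϕ=+35.8°):
Solar declination: sin δ = sin ε · sin L_s = sin 23.44° × sin 334.3° = -0.17250, so δ = -9.933°.
cos h₀ = −tan(+35.8°) tan(-9.933°) = 0.1263, h₀ = 1.4442 rad.
Bracket: h₀ sin ϕ sin δ + cos ϕ cos δ sin h₀ = 1.4442×0.58496×-0.17250 + 0.81106×0.98501×0.99199 = -0.145728 + 0.792503 = 0.646775.
Q̄ = (S_0/π) × [bracket] = (1361/π) × 0.646775 = 280.20 W/m².
— Configuration B (ϕ=+35.8°):
cos h₀ = −tan(+35.8°) tan(-7.500°) = 0.0950, h₀ = 1.4757 rad.
Bracket: h₀ sin ϕ sin δ + cos ϕ cos δ sin h₀ = 1.4757×0.58496×-0.13053 + 0.81106×0.99144×0.99548 = -0.112677 + 0.800483 = 0.687806.
Q̄ = (S_0/π) × [bracket] = (1361/π) × 0.687806 = 297.97 W/m².
Ratio Q̄_A / Q̄_B = 280.20 / 297.97 = 0.9404.

Q̄_A / Q̄_B ≈ 0.940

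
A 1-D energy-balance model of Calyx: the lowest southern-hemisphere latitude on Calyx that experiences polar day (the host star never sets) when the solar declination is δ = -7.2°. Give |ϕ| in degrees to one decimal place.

Polar day requires cos h₀ = −tan ϕ tan δ ≤ −1, i.e. tan ϕ tan δ ≥ 1.
The boundary is |tan ϕ| · |tan δ| = 1, so |ϕ| = 90° − |δ| = 90° − 7.2° = 82.8° in the southern hemisphere.

|ϕ| = 82.8°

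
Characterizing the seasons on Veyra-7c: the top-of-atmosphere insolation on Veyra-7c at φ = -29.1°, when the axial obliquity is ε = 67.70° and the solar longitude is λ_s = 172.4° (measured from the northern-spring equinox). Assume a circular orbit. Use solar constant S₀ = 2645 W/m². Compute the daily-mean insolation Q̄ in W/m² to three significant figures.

Q̄ ≈ 653 W/m²

Solar declination: sin δ = sin ε · sin λ_s = sin 67.70° × sin 172.4° = 0.12236, so δ = +7.029°.
cos H₀ = −tan(-29.1°) tan(+7.029°) = 0.0686, H₀ = 1.5021 rad.
Bracket: H₀ sin φ sin δ + cos φ cos δ sin H₀ = 1.5021×-0.48634×0.12236 + 0.87377×0.99249×0.99764 = -0.089388 + 0.865161 = 0.775773.
Q̄ = (S₀/π) × [bracket] = (2645/π) × 0.775773 = 653.1 W/m².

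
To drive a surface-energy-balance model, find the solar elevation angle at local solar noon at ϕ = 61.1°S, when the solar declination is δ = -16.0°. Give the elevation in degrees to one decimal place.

44.9°

At local noon the hour angle is zero, so the zenith angle equals |ϕ − δ| = |-61.1° − (-16.000°)| = 45.100°.
Elevation = 90° − 45.100° = 44.9°.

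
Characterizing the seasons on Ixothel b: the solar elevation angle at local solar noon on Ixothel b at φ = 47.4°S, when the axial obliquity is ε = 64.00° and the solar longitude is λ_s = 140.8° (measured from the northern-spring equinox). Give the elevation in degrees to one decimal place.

8.0°

Solar declination: sin δ = sin ε · sin λ_s = sin 64.00° × sin 140.8° = 0.56806, so δ = +34.615°.
At local noon the hour angle is zero, so the zenith angle equals |φ − δ| = |-47.4° − (+34.615°)| = 82.015°.
Elevation = 90° − 82.015° = 8.0°.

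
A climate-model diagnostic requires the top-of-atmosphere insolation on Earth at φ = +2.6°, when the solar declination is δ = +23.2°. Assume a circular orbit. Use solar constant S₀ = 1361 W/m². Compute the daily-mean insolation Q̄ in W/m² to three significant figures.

cos H₀ = −tan(+2.6°) tan(+23.200°) = -0.0195, H₀ = 1.5903 rad.
Bracket: H₀ sin φ sin δ + cos φ cos δ sin H₀ = 1.5903×0.04536×0.39394 + 0.99897×0.91914×0.99981 = 0.028417 + 0.918019 = 0.946436.
Q̄ = (S₀/π) × [bracket] = (1361/π) × 0.946436 = 410.0 W/m².

Q̄ ≈ 410 W/m²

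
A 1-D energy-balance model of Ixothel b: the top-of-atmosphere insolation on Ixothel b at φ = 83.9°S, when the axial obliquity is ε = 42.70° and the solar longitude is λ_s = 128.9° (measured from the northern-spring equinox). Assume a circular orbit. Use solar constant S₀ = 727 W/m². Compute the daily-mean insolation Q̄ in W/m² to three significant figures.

Solar declination: sin δ = sin ε · sin λ_s = sin 42.70° × sin 128.9° = 0.52777, so δ = +31.855°.
cos H₀ = −tan(-83.9°) tan(+31.855°) = 5.8142 ≥ 1 ⇒ polar night, H₀ = 0 and Q̄ = 0.

Q̄ ≈ 0.00 W/m²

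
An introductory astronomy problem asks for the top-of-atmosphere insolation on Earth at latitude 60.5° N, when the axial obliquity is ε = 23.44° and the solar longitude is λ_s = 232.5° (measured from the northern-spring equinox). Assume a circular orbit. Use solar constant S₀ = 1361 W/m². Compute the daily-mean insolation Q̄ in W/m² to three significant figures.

Q̄ ≈ 51.6 W/m²

Solar declination: sin δ = sin ε · sin λ_s = sin 23.44° × sin 232.5° = -0.31559, so δ = -18.396°.
cos H₀ = −tan(+60.5°) tan(-18.396°) = 0.5878, H₀ = 0.9424 rad.
Bracket: H₀ sin φ sin δ + cos φ cos δ sin H₀ = 0.9424×0.87036×-0.31559 + 0.49242×0.94890×0.80898 = -0.258856 + 0.378002 = 0.119146.
Q̄ = (S₀/π) × [bracket] = (1361/π) × 0.119146 = 51.62 W/m².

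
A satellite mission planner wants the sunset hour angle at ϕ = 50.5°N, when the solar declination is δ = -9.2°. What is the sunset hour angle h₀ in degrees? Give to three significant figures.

h₀ = 78.7°

cos h₀ = −tan ϕ · tan δ = −tan(+50.5°) × tan(-9.200°) = 0.1965, so h₀ = 1.3730 rad = 78.67°.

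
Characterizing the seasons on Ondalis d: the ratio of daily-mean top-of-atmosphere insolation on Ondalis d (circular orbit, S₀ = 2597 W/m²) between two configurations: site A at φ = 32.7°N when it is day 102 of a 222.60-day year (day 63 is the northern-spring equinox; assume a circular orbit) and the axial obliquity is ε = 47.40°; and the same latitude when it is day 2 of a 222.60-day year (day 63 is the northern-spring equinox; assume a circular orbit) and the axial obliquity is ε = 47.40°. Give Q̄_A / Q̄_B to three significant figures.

Q̄_A / Q̄_B ≈ 13.0

— Configuration A (φ=+32.7°):
Solar longitude: λ_s = 360° × (102 − 63)/222.60 = 63.073°.
sin δ = sin 47.40° × sin 63.073° = 0.65629, so δ = +41.018°.
cos H₀ = −tan(+32.7°) tan(+41.018°) = -0.5584, H₀ = 2.1633 rad.
Bracket: H₀ sin φ sin δ + cos φ cos δ sin H₀ = 2.1633×0.54024×0.65629 + 0.84151×0.75451×0.82956 = 0.767007 + 0.526711 = 1.293718.
Q̄ = (S₀/π) × [bracket] = (2597/π) × 1.293718 = 1069.5 W/m².
— Configuration B (φ=+32.7°):
Solar longitude: λ_s = 360° × (2 − 63)/222.60 = -98.652°, i.e. -98.652° + 360° = 261.348°.
sin δ = sin 47.40° × sin 261.348° = -0.72772, so δ = -46.696°.
cos H₀ = −tan(+32.7°) tan(-46.696°) = 0.6812, H₀ = 0.8215 rad.
Bracket: H₀ sin φ sin δ + cos φ cos δ sin H₀ = 0.8215×0.54024×-0.72772 + 0.84151×0.68587×0.73214 = -0.322967 + 0.422567 = 0.099600.
Q̄ = (S₀/π) × [bracket] = (2597/π) × 0.099600 = 82.334 W/m².
Ratio Q̄_A / Q̄_B = 1069.5 / 82.334 = 12.99.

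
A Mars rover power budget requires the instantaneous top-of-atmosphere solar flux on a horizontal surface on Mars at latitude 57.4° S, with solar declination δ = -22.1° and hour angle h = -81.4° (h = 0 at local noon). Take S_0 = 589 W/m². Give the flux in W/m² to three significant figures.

cos θ_z = sin ϕ sin δ + cos ϕ cos δ cos h = 0.316951 + 0.074646 = 0.391597.
Flux = S_0 · cos θ_z = 589 × 0.391597 = 230.7 W/m².

231 W/m²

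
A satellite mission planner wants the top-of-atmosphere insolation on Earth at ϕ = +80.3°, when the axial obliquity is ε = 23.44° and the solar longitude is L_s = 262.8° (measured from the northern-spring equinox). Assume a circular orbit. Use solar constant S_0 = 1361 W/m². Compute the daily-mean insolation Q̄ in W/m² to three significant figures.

Q̄ ≈ 0.00 W/m²

Solar declination: sin δ = sin ε · sin L_s = sin 23.44° × sin 262.8° = -0.39465, so δ = -23.244°.
cos h₀ = −tan(+80.3°) tan(-23.244°) = 2.5128 ≥ 1 ⇒ polar night, h₀ = 0 and Q̄ = 0.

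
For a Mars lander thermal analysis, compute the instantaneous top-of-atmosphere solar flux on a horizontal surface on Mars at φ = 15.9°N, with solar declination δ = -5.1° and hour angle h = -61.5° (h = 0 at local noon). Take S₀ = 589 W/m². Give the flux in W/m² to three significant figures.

cos θ_z = sin φ sin δ + cos φ cos δ cos h = -0.024353 + 0.457087 = 0.432734.
Flux = S₀ · cos θ_z = 589 × 0.432734 = 254.9 W/m².

255 W/m²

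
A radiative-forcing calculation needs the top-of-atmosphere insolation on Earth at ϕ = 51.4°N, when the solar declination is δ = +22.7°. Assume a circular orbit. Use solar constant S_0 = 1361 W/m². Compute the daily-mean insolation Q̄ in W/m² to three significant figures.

Q̄ ≈ 490 W/m²

cos h₀ = −tan(+51.4°) tan(+22.700°) = -0.5240, h₀ = 2.1223 rad.
Bracket: h₀ sin ϕ sin δ + cos ϕ cos δ sin h₀ = 2.1223×0.78152×0.38591 + 0.62388×0.92254×0.85171 = 0.640078 + 0.490205 = 1.130283.
Q̄ = (S_0/π) × [bracket] = (1361/π) × 1.130283 = 489.7 W/m².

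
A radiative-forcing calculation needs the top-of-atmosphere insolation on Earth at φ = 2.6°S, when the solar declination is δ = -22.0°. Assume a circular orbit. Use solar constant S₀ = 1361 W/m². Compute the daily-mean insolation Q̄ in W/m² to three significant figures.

Q̄ ≈ 413 W/m²

cos H₀ = −tan(-2.6°) tan(-22.000°) = -0.0183, H₀ = 1.5891 rad.
Bracket: H₀ sin φ sin δ + cos φ cos δ sin H₀ = 1.5891×-0.04536×-0.37461 + 0.99897×0.92718×0.99983 = 0.027002 + 0.926068 = 0.953070.
Q̄ = (S₀/π) × [bracket] = (1361/π) × 0.953070 = 412.9 W/m².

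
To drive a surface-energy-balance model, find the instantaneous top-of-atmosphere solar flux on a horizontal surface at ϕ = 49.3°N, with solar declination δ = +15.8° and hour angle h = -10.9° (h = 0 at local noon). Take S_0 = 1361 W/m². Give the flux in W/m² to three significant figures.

1.12e+03 W/m²

cos θ_z = sin ϕ sin δ + cos ϕ cos δ cos h = 0.206425 + 0.616141 = 0.822566.
Flux = S_0 · cos θ_z = 1361 × 0.822566 = 1120 W/m².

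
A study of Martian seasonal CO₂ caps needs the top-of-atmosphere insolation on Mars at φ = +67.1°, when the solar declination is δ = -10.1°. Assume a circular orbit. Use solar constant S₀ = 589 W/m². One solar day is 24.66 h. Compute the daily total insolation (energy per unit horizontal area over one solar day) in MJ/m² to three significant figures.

cos H₀ = −tan(+67.1°) tan(-10.100°) = 0.4217, H₀ = 1.1355 rad.
Bracket: H₀ sin φ sin δ + cos φ cos δ sin H₀ = 1.1355×0.92119×-0.17537 + 0.38912×0.98450×0.90674 = -0.183439 + 0.347362 = 0.163923.
Q̄ = (S₀/π) × [bracket] = (589/π) × 0.163923 = 30.733 W/m².
Daily total = Q̄ × 24.66 h × 3600 s/h = 30.733 × 24.66 × 3600 / 10⁶ = 2.728 MJ/m².

2.73 MJ/m²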